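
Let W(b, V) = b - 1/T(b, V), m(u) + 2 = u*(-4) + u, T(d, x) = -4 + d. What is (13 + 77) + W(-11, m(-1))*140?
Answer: -4322/3 ≈ -1440.7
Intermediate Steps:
m(u) = -2 - 3*u (m(u) = -2 + (u*(-4) + u) = -2 + (-4*u + u) = -2 - 3*u)
W(b, V) = b - 1/(-4 + b)
(13 + 77) + W(-11, m(-1))*140 = (13 + 77) + ((-1 - 11*(-4 - 11))/(-4 - 11))*140 = 90 + ((-1 - 11*(-15))/(-15))*140 = 90 - (-1 + 165)/15*140 = 90 - 1/15*164*140 = 90 - 164/15*140 = 90 - 4592/3 = -4322/3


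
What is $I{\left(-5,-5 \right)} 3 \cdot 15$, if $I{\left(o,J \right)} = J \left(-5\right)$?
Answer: $1125$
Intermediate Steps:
$I{\left(o,J \right)} = - 5 J$
$I{\left(-5,-5 \right)} 3 \cdot 15 = \left(-5\right) \left(-5\right) 3 \cdot 15 = 25 \cdot 3 \cdot 15 = 75 \cdot 15 = 1125$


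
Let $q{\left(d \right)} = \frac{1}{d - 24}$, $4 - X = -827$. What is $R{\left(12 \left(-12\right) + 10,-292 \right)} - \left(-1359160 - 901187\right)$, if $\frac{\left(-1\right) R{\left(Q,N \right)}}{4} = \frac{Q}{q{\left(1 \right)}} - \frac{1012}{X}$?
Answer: $\frac{1868107837}{831} \approx 2.248 \cdot 10^{6}$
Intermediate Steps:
$X = 831$ ($X = 4 - -827 = 4 + 827 = 831$)
$q{\left(d \right)} = \frac{1}{-24 + d}$
$R{\left(Q,N \right)} = \frac{4048}{831} + 92 Q$ ($R{\left(Q,N \right)} = - 4 \left(\frac{Q}{\frac{1}{-24 + 1}} - \frac{1012}{831}\right) = - 4 \left(\frac{Q}{\frac{1}{-23}} - \frac{1012}{831}\right) = - 4 \left(\frac{Q}{- \frac{1}{23}} - \frac{1012}{831}\right) = - 4 \left(Q \left(-23\right) - \frac{1012}{831}\right) = - 4 \left(- 23 Q - \frac{1012}{831}\right) = - 4 \left(- \frac{1012}{831} - 23 Q\right) = \frac{4048}{831} + 92 Q$)
$R{\left(12 \left(-12\right) + 10,-292 \right)} - \left(-1359160 - 901187\right) = \left(\frac{4048}{831} + 92 \left(12 \left(-12\right) + 10\right)\right) - \left(-1359160 - 901187\right) = \left(\frac{4048}{831} + 92 \left(-144 + 10\right)\right) - \left(-1359160 - 901187\right) = \left(\frac{4048}{831} + 92 \left(-134\right)\right) - -2260347 = \left(\frac{4048}{831} - 12328\right) + 2260347 = - \frac{10240520}{831} + 2260347 = \frac{1868107837}{831}$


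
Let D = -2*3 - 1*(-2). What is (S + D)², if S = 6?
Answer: 4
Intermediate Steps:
D = -4 (D = -6 + 2 = -4)
(S + D)² = (6 - 4)² = 2² = 4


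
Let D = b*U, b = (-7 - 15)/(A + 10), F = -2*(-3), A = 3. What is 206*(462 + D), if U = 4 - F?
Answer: 1246300/13 ≈ 95869.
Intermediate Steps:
F = 6
U = -2 (U = 4 - 1*6 = 4 - 6 = -2)
b = -22/13 (b = (-7 - 15)/(3 + 10) = -22/13 ≈ -1.6923)
D = 44/13 (D = -22/13*(-2) = 44/13 ≈ 3.3846)
206*(462 + D) = 206*(462 + 44/13) = 206*(6050/13) = 1246300/13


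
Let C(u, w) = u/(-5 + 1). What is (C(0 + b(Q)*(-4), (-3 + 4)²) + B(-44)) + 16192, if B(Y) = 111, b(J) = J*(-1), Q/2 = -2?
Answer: 16307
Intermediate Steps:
Q = -4 (Q = 2*(-2) = -4)
b(J) = -J
C(u, w) = -u/4 (C(u, w) = u/(-4) = u*(-¼) = -u/4)
(C(0 + b(Q)*(-4), (-3 + 4)²) + B(-44)) + 16192 = (-(0 - 1*(-4)*(-4))/4 + 111) + 16192 = (-(0 + 4*(-4))/4 + 111) + 16192 = (-(0 - 16)/4 + 111) + 16192 = (-¼*(-16) + 111) + 16192 = (4 + 111) + 16192 = 115 + 16192 = 16307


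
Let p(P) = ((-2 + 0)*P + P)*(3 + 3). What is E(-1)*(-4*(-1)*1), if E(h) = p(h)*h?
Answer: -24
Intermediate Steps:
p(P) = -6*P (p(P) = (-2*P + P)*6 = -P*6 = -6*P)
E(h) = -6*h² (E(h) = (-6*h)*h = -6*h²)
E(-1)*(-4*(-1)*1) = (-6*(-1)²)*(-4*(-1)*1) = (-6*1)*(4*1) = -6*4 = -24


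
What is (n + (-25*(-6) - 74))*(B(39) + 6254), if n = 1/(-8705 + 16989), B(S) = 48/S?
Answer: 25598296515/53846 ≈ 4.7540e+5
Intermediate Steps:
n = 1/8284 ≈ 0.00012071
(n + (-25*(-6) - 74))*(B(39) + 6254) = (1/8284 + (-25*(-6) - 74))*(48/39 + 6254) = (1/8284 + (150 - 74))*(48*(1/39) + 6254) = (1/8284 + 76)*(16/13 + 6254) = (629585/8284)*(81318/13) = 25598296515/53846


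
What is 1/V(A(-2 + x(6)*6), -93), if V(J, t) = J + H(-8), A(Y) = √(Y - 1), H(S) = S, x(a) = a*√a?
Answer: -1/(8 - √(-3 + 36*√6)) ≈ 0.81341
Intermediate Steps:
x(a) = a^(3/2)
A(Y) = √(-1 + Y)
V(J, t) = -8 + J (V(J, t) = J - 8 = -8 + J)
1/V(A(-2 + x(6)*6), -93) = 1/(-8 + √(-1 + (-2 + 6^(3/2)*6))) = 1/(-8 + √(-1 + (-2 + (6*√6)*6))) = 1/(-8 + √(-1 + (-2 + 36*√6))) = 1/(-8 + √(-3 + 36*√6))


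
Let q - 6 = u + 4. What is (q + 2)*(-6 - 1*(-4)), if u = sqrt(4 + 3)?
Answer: -24 - 2*sqrt(7) ≈ -29.292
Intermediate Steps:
u = sqrt(7) ≈ 2.6458
q = 10 + sqrt(7) (q = 6 + (sqrt(7) + 4) = 6 + (4 + sqrt(7)) = 10 + sqrt(7) ≈ 12.646)
(q + 2)*(-6 - 1*(-4)) = ((10 + sqrt(7)) + 2)*(-6 - 1*(-4)) = (12 + sqrt(7))*(-6 + 4) = (12 + sqrt(7))*(-2) = -24 - 2*sqrt(7)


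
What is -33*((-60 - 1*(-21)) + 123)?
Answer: -2772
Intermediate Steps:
-33*((-60 - 1*(-21)) + 123) = -33*((-60 + 21) + 123) = -33*(-39 + 123) = -33*84 = -2772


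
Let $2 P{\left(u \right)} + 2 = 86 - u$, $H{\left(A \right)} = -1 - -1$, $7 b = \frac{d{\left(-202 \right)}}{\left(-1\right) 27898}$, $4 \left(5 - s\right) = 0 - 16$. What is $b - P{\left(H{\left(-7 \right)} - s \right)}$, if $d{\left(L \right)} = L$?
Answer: $- \frac{9080597}{195286} \approx -46.499$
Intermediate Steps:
$s = 9$ ($s = 5 - \frac{0 - 16}{4} = 5 - -4 = 5 + 4 = 9$)
$b = \frac{101}{97643}$ ($b = \frac{\left(-202\right) \frac{1}{\left(-1\right) 27898}}{7} = \frac{\left(-202\right) \frac{1}{-27898}}{7} = \frac{\left(-202\right) \left(- \frac{1}{27898}\right)}{7} = \frac{1}{7} \cdot \frac{101}{13949} = \frac{101}{97643} \approx 0.0010344$)
$H{\left(A \right)} = 0$ ($H{\left(A \right)} = -1 + 1 = 0$)
$P{\left(u \right)} = 42 - \frac{u}{2}$ ($P{\left(u \right)} = -1 + \frac{86 - u}{2} = -1 - \left(-43 + \frac{u}{2}\right) = 42 - \frac{u}{2}$)
$b - P{\left(H{\left(-7 \right)} - s \right)} = \frac{101}{97643} - \left(42 - \frac{0 - 9}{2}\right) = \frac{101}{97643} - \left(42 - - \frac{9}{2}\right) = \frac{101}{97643} - \left(42 + \frac{9}{2}\right) = \frac{101}{97643} - \frac{93}{2} = - \frac{9080597}{195286}$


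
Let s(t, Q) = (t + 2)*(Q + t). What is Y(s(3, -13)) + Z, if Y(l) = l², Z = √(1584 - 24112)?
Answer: 2500 + 32*I*√22 ≈ 2500.0 + 150.09*I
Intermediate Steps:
Z = 32*I*√22 (Z = √(-22528) = 32*I*√22 ≈ 150.09*I)
s(t, Q) = (2 + t)*(Q + t)
Y(s(3, -13)) + Z = (3² + 2*(-13) + 2*3 - 13*3)² + 32*I*√22 = (9 - 26 + 6 - 39)² + 32*I*√22 = (-50)² + 32*I*√22 = 2500 + 32*I*√22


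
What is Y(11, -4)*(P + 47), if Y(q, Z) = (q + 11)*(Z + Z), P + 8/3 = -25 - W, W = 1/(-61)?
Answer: -623216/183 ≈ -3405.6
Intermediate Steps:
W = -1/61 ≈ -0.016393
P = -5060/183 (P = -8/3 + (-25 - 1*(-1/61)) = -8/3 + (-25 + 1/61) = -8/3 - 1524/61 = -5060/183 ≈ -27.650)
Y(q, Z) = 2*Z*(11 + q) (Y(q, Z) = (11 + q)*(2*Z) = 2*Z*(11 + q))
Y(11, -4)*(P + 47) = (2*(-4)*(11 + 11))*(-5060/183 + 47) = (2*(-4)*22)*(3541/183) = -176*3541/183 = -623216/183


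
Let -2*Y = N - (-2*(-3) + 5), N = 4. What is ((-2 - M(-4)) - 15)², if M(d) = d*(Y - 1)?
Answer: 49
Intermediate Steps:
Y = 7/2 (Y = -(4 - (-2*(-3) + 5))/2 = -(4 - (6 + 5))/2 = -(4 - 1*11)/2 = -(4 - 11)/2 = -½*(-7) = 7/2 ≈ 3.5000)
M(d) = 5*d/2 (M(d) = d*(7/2 - 1) = d*(5/2) = 5*d/2)
((-2 - M(-4)) - 15)² = ((-2 - 5*(-4)/2) - 15)² = ((-2 - 1*(-10)) - 15)² = ((-2 + 10) - 15)² = (8 - 15)² = (-7)² = 49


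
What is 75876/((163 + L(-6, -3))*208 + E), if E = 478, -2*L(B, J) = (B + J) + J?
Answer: 37938/17815 ≈ 2.1296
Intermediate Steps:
L(B, J) = -J - B/2 (L(B, J) = -((B + J) + J)/2 = -(B + 2*J)/2 = -J - B/2)
75876/((163 + L(-6, -3))*208 + E) = 75876/((163 + (-1*(-3) - ½*(-6)))*208 + 478) = 75876/((163 + (3 + 3))*208 + 478) = 75876/((163 + 6)*208 + 478) = 75876/(169*208 + 478) = 75876/(35152 + 478) = 75876/35630 = 75876*(1/35630) = 37938/17815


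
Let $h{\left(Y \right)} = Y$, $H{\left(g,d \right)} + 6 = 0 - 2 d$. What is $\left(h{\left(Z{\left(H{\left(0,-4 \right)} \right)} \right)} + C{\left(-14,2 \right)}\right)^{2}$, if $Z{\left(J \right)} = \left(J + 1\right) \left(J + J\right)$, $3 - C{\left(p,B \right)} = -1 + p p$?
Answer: $32400$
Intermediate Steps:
$C{\left(p,B \right)} = 4 - p^{2}$ ($C{\left(p,B \right)} = 3 - \left(-1 + p p\right) = 3 - \left(-1 + p^{2}\right) = 4 - p^{2}$)
$H{\left(g,d \right)} = -6 - 2 d$ ($H{\left(g,d \right)} = -6 + \left(0 - 2 d\right) = -6 - 2 d$)
$Z{\left(J \right)} = 2 J \left(1 + J\right)$ ($Z{\left(J \right)} = \left(1 + J\right) 2 J = 2 J \left(1 + J\right)$)
$\left(h{\left(Z{\left(H{\left(0,-4 \right)} \right)} \right)} + C{\left(-14,2 \right)}\right)^{2} = \left(2 \left(-6 - -8\right) \left(1 - -2\right) + \left(4 - \left(-14\right)^{2}\right)\right)^{2} = \left(2 \left(-6 + 8\right) \left(1 + \left(-6 + 8\right)\right) + \left(4 - 196\right)\right)^{2} = \left(2 \cdot 2 \left(1 + 2\right) + \left(4 - 196\right)\right)^{2} = \left(2 \cdot 2 \cdot 3 - 192\right)^{2} = \left(12 - 192\right)^{2} = \left(-180\right)^{2} = 32400$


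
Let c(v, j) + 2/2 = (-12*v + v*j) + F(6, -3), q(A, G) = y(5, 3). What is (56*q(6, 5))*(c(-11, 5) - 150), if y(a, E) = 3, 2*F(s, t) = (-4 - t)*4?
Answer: -12768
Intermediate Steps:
F(s, t) = -8 - 2*t (F(s, t) = ((-4 - t)*4)/2 = (-16 - 4*t)/2 = -8 - 2*t)
q(A, G) = 3
c(v, j) = -3 - 12*v + j*v (c(v, j) = -1 + ((-12*v + v*j) + (-8 - 2*(-3))) = -1 + ((-12*v + j*v) + (-8 + 6)) = -1 + ((-12*v + j*v) - 2) = -1 + (-2 - 12*v + j*v) = -3 - 12*v + j*v)
(56*q(6, 5))*(c(-11, 5) - 150) = (56*3)*((-3 - 12*(-11) + 5*(-11)) - 150) = 168*((-3 + 132 - 55) - 150) = 168*(74 - 150) = 168*(-76) = -12768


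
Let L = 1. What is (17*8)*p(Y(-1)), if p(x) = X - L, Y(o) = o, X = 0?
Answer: -136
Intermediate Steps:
p(x) = -1 (p(x) = 0 - 1*1 = 0 - 1 = -1)
(17*8)*p(Y(-1)) = (17*8)*(-1) = 136*(-1) = -136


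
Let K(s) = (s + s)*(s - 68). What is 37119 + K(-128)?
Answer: 87295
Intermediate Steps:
K(s) = 2*s*(-68 + s) (K(s) = (2*s)*(-68 + s) = 2*s*(-68 + s))
37119 + K(-128) = 37119 + 2*(-128)*(-68 - 128) = 37119 + 2*(-128)*(-196) = 37119 + 50176 = 87295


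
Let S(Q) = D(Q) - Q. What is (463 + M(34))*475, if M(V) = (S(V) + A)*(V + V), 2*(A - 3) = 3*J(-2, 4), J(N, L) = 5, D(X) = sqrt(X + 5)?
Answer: -539125 + 32300*sqrt(39) ≈ -3.3741e+5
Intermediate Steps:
D(X) = sqrt(5 + X)
A = 21/2 (A = 3 + (3*5)/2 = 3 + (1/2)*15 = 3 + 15/2 = 21/2 ≈ 10.500)
S(Q) = sqrt(5 + Q) - Q
M(V) = 2*V*(21/2 + sqrt(5 + V) - V) (M(V) = ((sqrt(5 + V) - V) + 21/2)*(V + V) = (21/2 + sqrt(5 + V) - V)*(2*V) = 2*V*(21/2 + sqrt(5 + V) - V))
(463 + M(34))*475 = (463 + 34*(21 - 2*34 + 2*sqrt(5 + 34)))*475 = (463 + 34*(21 - 68 + 2*sqrt(39)))*475 = (463 + 34*(-47 + 2*sqrt(39)))*475 = (463 + (-1598 + 68*sqrt(39)))*475 = (-1135 + 68*sqrt(39))*475 = -539125 + 32300*sqrt(39)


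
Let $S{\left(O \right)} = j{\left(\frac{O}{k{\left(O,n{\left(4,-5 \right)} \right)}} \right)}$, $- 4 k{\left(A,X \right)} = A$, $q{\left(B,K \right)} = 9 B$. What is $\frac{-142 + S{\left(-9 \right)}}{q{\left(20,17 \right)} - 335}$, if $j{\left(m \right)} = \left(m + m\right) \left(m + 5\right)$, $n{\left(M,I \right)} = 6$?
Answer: $\frac{30}{31} \approx 0.96774$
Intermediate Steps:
$k{\left(A,X \right)} = - \frac{A}{4}$
$j{\left(m \right)} = 2 m \left(5 + m\right)$
$S{\left(O \right)} = -8$ ($S{\left(O \right)} = 2 \frac{O}{\left(- \frac{1}{4}\right) O} \left(5 + \frac{O}{\left(- \frac{1}{4}\right) O}\right) = 2 O \left(- \frac{4}{O}\right) \left(5 + O \left(- \frac{4}{O}\right)\right) = 2 \left(-4\right) \left(5 - 4\right) = 2 \left(-4\right) 1 = -8$)
$\frac{-142 + S{\left(-9 \right)}}{q{\left(20,17 \right)} - 335} = \frac{-142 - 8}{9 \cdot 20 - 335} = - \frac{150}{180 - 335} = - \frac{150}{-155} = \left(-150\right) \left(- \frac{1}{155}\right) = \frac{30}{31}$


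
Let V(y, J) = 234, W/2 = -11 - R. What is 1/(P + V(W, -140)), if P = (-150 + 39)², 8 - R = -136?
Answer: 1/12555 ≈ 7.9650e-5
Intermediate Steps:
R = 144 (R = 8 - 1*(-136) = 8 + 136 = 144)
W = -310 (W = 2*(-11 - 1*144) = 2*(-11 - 144) = 2*(-155) = -310)
P = 12321 (P = (-111)² = 12321)
1/(P + V(W, -140)) = 1/(12321 + 234) = 1/12555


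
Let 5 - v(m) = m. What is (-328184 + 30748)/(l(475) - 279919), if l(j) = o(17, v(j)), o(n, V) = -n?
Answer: 74359/69984 ≈ 1.0625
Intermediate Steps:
v(m) = 5 - m
l(j) = -17 (l(j) = -1*17 = -17)
(-328184 + 30748)/(l(475) - 279919) = (-328184 + 30748)/(-17 - 279919) = -297436/(-279936) = -297436*(-1/279936) = 74359/69984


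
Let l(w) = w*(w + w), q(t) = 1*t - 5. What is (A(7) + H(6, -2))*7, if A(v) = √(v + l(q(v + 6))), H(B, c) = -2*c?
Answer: 28 + 21*√15 ≈ 109.33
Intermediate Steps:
q(t) = -5 + t (q(t) = t - 5 = -5 + t)
l(w) = 2*w² (l(w) = w*(2*w) = 2*w²)
A(v) = √(v + 2*(1 + v)²) (A(v) = √(v + 2*(-5 + (v + 6))²) = √(v + 2*(-5 + (6 + v))²) = √(v + 2*(1 + v)²))
(A(7) + H(6, -2))*7 = (√(7 + 2*(1 + 7)²) - 2*(-2))*7 = (√(7 + 2*8²) + 4)*7 = (√(7 + 2*64) + 4)*7 = (√(7 + 128) + 4)*7 = (√135 + 4)*7 = (3*√15 + 4)*7 = (4 + 3*√15)*7 = 28 + 21*√15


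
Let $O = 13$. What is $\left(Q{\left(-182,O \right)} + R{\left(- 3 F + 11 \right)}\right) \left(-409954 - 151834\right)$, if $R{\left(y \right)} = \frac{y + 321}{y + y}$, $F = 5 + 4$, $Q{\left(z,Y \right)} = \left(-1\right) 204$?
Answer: $\frac{959674351}{8} \approx 1.1996 \cdot 10^{8}$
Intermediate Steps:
$Q{\left(z,Y \right)} = -204$
$F = 9$
$R{\left(y \right)} = \frac{321 + y}{2 y}$
$\left(Q{\left(-182,O \right)} + R{\left(- 3 F + 11 \right)}\right) \left(-409954 - 151834\right) = \left(-204 + \frac{321 + \left(\left(-3\right) 9 + 11\right)}{2 \left(\left(-3\right) 9 + 11\right)}\right) \left(-409954 - 151834\right) = \left(-204 + \frac{321 + \left(-27 + 11\right)}{2 \left(-27 + 11\right)}\right) \left(-561788\right) = \left(-204 + \frac{321 - 16}{2 \left(-16\right)}\right) \left(-561788\right) = \left(-204 + \frac{1}{2} \left(- \frac{1}{16}\right) 305\right) \left(-561788\right) = \left(-204 - \frac{305}{32}\right) \left(-561788\right) = \left(- \frac{6833}{32}\right) \left(-561788\right) = \frac{959674351}{8}$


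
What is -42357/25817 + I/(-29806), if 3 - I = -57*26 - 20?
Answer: -185906761/109928786 ≈ -1.6912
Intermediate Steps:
I = 1505 (I = 3 - (-57*26 - 20) = 3 - (-1482 - 20) = 3 - 1*(-1502) = 3 + 1502 = 1505)
-42357/25817 + I/(-29806) = -42357/25817 + 1505/(-29806) = -42357*1/25817 + 1505*(-1/29806) = -42357/25817 - 215/4258 = -185906761/109928786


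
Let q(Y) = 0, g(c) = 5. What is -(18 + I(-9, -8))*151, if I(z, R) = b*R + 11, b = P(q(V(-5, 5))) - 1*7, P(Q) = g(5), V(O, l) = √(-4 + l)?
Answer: -6795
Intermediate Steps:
P(Q) = 5
b = -2 (b = 5 - 1*7 = 5 - 7 = -2)
I(z, R) = 11 - 2*R (I(z, R) = -2*R + 11 = 11 - 2*R)
-(18 + I(-9, -8))*151 = -(18 + (11 - 2*(-8)))*151 = -(18 + (11 + 16))*151 = -(18 + 27)*151 = -45*151 = -1*6795 = -6795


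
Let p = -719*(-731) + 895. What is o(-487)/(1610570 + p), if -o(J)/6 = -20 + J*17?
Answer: 24897/1068527 ≈ 0.023300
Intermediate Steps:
p = 526484 (p = 525589 + 895 = 526484)
o(J) = 120 - 102*J (o(J) = -6*(-20 + J*17) = -6*(-20 + 17*J) = 120 - 102*J)
o(-487)/(1610570 + p) = (120 - 102*(-487))/(1610570 + 526484) = (120 + 49674)/2137054 = 49794*(1/2137054) = 24897/1068527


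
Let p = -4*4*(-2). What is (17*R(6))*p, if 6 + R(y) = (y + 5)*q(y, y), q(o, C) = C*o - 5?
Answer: 182240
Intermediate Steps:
p = 32 (p = -16*(-2) = 32)
q(o, C) = -5 + C*o
R(y) = -6 + (-5 + y**2)*(5 + y) (R(y) = -6 + (y + 5)*(-5 + y*y) = -6 + (5 + y)*(-5 + y**2) = -6 + (-5 + y**2)*(5 + y))
(17*R(6))*p = (17*(-31 + 5*6**2 + 6*(-5 + 6**2)))*32 = (17*(-31 + 5*36 + 6*(-5 + 36)))*32 = (17*(-31 + 180 + 6*31))*32 = (17*(-31 + 180 + 186))*32 = (17*335)*32 = 5695*32 = 182240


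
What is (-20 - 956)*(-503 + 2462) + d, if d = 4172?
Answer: -1907812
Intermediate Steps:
(-20 - 956)*(-503 + 2462) + d = (-20 - 956)*(-503 + 2462) + 4172 = -976*1959 + 4172 = -1911984 + 4172 = -1907812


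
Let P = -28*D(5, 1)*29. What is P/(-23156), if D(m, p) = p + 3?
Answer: 116/827 ≈ 0.14027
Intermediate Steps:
D(m, p) = 3 + p
P = -3248 (P = -28*(3 + 1)*29 = -28*4*29 = -112*29 = -3248)
P/(-23156) = -3248/(-23156) = -3248*(-1/23156) = 116/827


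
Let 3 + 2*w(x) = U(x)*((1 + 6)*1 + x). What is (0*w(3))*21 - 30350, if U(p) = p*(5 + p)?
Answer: -30350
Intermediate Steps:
w(x) = -3/2 + x*(5 + x)*(7 + x)/2 (w(x) = -3/2 + ((x*(5 + x))*((1 + 6)*1 + x))/2 = -3/2 + ((x*(5 + x))*(7*1 + x))/2 = -3/2 + ((x*(5 + x))*(7 + x))/2 = -3/2 + (x*(5 + x)*(7 + x))/2 = -3/2 + x*(5 + x)*(7 + x)/2)
(0*w(3))*21 - 30350 = (0*(-3/2 + (½)*3³ + 6*3² + (35/2)*3))*21 - 30350 = (0*(-3/2 + (½)*27 + 6*9 + 105/2))*21 - 30350 = (0*(-3/2 + 27/2 + 54 + 105/2))*21 - 30350 = (0*(237/2))*21 - 30350 = 0*21 - 30350 = 0 - 30350 = -30350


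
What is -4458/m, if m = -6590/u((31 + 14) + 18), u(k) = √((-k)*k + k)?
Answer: 6687*I*√434/3295 ≈ 42.279*I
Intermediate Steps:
u(k) = √(k - k²) (u(k) = √(-k² + k) = √(k - k²))
m = 3295*I*√434/651 (m = -6590*1/(√(1 - ((31 + 14) + 18))*√((31 + 14) + 18)) = -6590*1/(√(1 - (45 + 18))*√(45 + 18)) = -6590*√7/(21*√(1 - 1*63)) = -6590*√7/(21*√(1 - 63)) = -6590*(-I*√434/1302) = -(-3295)*I*√434/651 = 3295*I*√434/651 ≈ 105.44*I)
-4458/m = -4458*(-3*I*√434/6590) = -(-6687)*I*√434/3295 = 6687*I*√434/3295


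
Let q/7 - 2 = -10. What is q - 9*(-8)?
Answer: 16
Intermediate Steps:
q = -56 (q = 14 + 7*(-10) = 14 - 70 = -56)
q - 9*(-8) = -56 - 9*(-8) = -56 + 72 = 16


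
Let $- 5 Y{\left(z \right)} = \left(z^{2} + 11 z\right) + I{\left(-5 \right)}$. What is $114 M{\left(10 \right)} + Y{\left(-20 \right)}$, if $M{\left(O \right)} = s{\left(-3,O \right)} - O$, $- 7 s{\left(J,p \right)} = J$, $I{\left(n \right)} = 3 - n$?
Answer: $- \frac{39506}{35} \approx -1128.7$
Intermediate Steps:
$s{\left(J,p \right)} = - \frac{J}{7}$
$M{\left(O \right)} = \frac{3}{7} - O$ ($M{\left(O \right)} = \left(- \frac{1}{7}\right) \left(-3\right) - O = \frac{3}{7} - O$)
$Y{\left(z \right)} = - \frac{8}{5} - \frac{11 z}{5} - \frac{z^{2}}{5}$ ($Y{\left(z \right)} = - \frac{\left(z^{2} + 11 z\right) + \left(3 - -5\right)}{5} = - \frac{\left(z^{2} + 11 z\right) + \left(3 + 5\right)}{5} = - \frac{\left(z^{2} + 11 z\right) + 8}{5} = - \frac{8 + z^{2} + 11 z}{5} = - \frac{8}{5} - \frac{11 z}{5} - \frac{z^{2}}{5}$)
$114 M{\left(10 \right)} + Y{\left(-20 \right)} = 114 \left(\frac{3}{7} - 10\right) - \left(- \frac{212}{5} + 80\right) = 114 \left(\frac{3}{7} - 10\right) - \frac{188}{5} = 114 \left(- \frac{67}{7}\right) - \frac{188}{5} = - \frac{7638}{7} - \frac{188}{5} = - \frac{39506}{35}$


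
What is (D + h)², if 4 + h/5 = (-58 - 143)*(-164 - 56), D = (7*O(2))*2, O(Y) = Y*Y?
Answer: 48901130496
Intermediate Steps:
O(Y) = Y²
D = 56 (D = (7*2²)*2 = (7*4)*2 = 28*2 = 56)
h = 221080 (h = -20 + 5*((-58 - 143)*(-164 - 56)) = -20 + 5*(-201*(-220)) = -20 + 5*44220 = -20 + 221100 = 221080)
(D + h)² = (56 + 221080)² = 221136² = 48901130496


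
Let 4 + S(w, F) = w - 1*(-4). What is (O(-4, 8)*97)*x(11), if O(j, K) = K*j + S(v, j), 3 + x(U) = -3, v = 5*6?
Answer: 1164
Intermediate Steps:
v = 30
x(U) = -6 (x(U) = -3 - 3 = -6)
S(w, F) = w (S(w, F) = -4 + (w - 1*(-4)) = -4 + (w + 4) = -4 + (4 + w) = w)
O(j, K) = 30 + K*j (O(j, K) = K*j + 30 = 30 + K*j)
(O(-4, 8)*97)*x(11) = ((30 + 8*(-4))*97)*(-6) = ((30 - 32)*97)*(-6) = -2*97*(-6) = -194*(-6) = 1164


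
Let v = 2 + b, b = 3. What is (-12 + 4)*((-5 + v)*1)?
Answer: 0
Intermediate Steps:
v = 5 (v = 2 + 3 = 5)
(-12 + 4)*((-5 + v)*1) = (-12 + 4)*((-5 + 5)*1) = -0 = -8*0 = 0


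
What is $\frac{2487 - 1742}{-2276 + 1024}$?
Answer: $- \frac{745}{1252} \approx -0.59505$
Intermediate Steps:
$\frac{2487 - 1742}{-2276 + 1024} = \frac{745}{-1252} = 745 \left(- \frac{1}{1252}\right) = - \frac{745}{1252}$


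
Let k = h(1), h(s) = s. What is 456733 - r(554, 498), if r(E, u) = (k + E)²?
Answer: 148708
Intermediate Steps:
k = 1
r(E, u) = (1 + E)²
456733 - r(554, 498) = 456733 - (1 + 554)² = 456733 - 1*555² = 456733 - 1*308025 = 456733 - 308025 = 148708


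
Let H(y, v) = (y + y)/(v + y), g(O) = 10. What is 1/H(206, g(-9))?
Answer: 54/103 ≈ 0.52427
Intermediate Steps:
H(y, v) = 2*y/(v + y) (H(y, v) = (2*y)/(v + y) = 2*y/(v + y))
1/H(206, g(-9)) = 1/(2*206/(10 + 206)) = 1/(2*206/216) = 1/(2*206*(1/216)) = 1/(103/54) = 54/103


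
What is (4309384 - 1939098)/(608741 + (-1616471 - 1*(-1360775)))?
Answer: 2370286/353045 ≈ 6.7138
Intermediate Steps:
(4309384 - 1939098)/(608741 + (-1616471 - 1*(-1360775))) = 2370286/(608741 + (-1616471 + 1360775)) = 2370286/(608741 - 255696) = 2370286/353045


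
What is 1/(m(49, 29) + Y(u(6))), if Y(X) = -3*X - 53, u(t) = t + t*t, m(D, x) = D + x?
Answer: -1/101 ≈ -0.0099010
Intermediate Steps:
u(t) = t + t²
Y(X) = -53 - 3*X
1/(m(49, 29) + Y(u(6))) = 1/((49 + 29) + (-53 - 18*(1 + 6))) = 1/(78 + (-53 - 18*7)) = 1/(78 + (-53 - 3*42)) = 1/(78 + (-53 - 126)) = 1/(78 - 179) = 1/(-101) = -1/101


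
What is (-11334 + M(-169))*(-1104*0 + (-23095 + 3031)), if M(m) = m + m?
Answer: 234187008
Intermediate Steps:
M(m) = 2*m
(-11334 + M(-169))*(-1104*0 + (-23095 + 3031)) = (-11334 + 2*(-169))*(-1104*0 + (-23095 + 3031)) = (-11334 - 338)*(0 - 20064) = -11672*(-20064) = 234187008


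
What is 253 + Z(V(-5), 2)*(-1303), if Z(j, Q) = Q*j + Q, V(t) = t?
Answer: 10677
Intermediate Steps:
Z(j, Q) = Q + Q*j
253 + Z(V(-5), 2)*(-1303) = 253 + (2*(1 - 5))*(-1303) = 253 + (2*(-4))*(-1303) = 253 - 8*(-1303) = 253 + 10424 = 10677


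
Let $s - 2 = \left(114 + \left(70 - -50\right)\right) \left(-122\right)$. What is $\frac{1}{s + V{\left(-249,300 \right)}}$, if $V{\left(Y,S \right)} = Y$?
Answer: $- \frac{1}{28795} \approx -3.4728 \cdot 10^{-5}$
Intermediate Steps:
$s = -28546$ ($s = 2 + \left(114 + \left(70 - -50\right)\right) \left(-122\right) = 2 + \left(114 + \left(70 + 50\right)\right) \left(-122\right) = 2 + \left(114 + 120\right) \left(-122\right) = 2 + 234 \left(-122\right) = 2 - 28548 = -28546$)
$\frac{1}{s + V{\left(-249,300 \right)}} = \frac{1}{-28546 - 249} = \frac{1}{-28795} = - \frac{1}{28795}$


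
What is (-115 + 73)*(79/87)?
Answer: -1106/29 ≈ -38.138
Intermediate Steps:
(-115 + 73)*(79/87) = -3318/87 = -42*79/87 = -1106/29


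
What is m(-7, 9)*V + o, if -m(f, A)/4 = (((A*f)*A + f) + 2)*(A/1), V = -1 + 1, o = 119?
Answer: 119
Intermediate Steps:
V = 0
m(f, A) = -4*A*(2 + f + f*A²) (m(f, A) = -4*(((A*f)*A + f) + 2)*A/1 = -4*((f*A² + f) + 2)*A*1 = -4*((f + f*A²) + 2)*A = -4*(2 + f + f*A²)*A = -4*A*(2 + f + f*A²))
m(-7, 9)*V + o = -4*9*(2 - 7 - 7*9²)*0 + 119 = -4*9*(2 - 7 - 7*81)*0 + 119 = -4*9*(2 - 7 - 567)*0 + 119 = -4*9*(-572)*0 + 119 = 20592*0 + 119 = 0 + 119 = 119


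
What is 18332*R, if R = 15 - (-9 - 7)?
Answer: 568292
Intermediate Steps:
R = 31 (R = 15 - 1*(-16) = 15 + 16 = 31)
18332*R = 18332*31 = 568292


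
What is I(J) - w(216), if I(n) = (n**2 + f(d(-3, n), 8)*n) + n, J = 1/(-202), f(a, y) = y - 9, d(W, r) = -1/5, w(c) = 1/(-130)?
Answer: 20467/2652260 ≈ 0.0077168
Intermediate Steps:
w(c) = -1/130
d(W, r) = -1/5 (d(W, r) = -1*1/5 = -1/5)
f(a, y) = -9 + y
J = -1/202 ≈ -0.0049505
I(n) = n**2 (I(n) = (n**2 + (-9 + 8)*n) + n = (n**2 - n) + n = n**2)
I(J) - w(216) = (-1/202)**2 - 1*(-1/130) = 1/40804 + 1/130 = 20467/2652260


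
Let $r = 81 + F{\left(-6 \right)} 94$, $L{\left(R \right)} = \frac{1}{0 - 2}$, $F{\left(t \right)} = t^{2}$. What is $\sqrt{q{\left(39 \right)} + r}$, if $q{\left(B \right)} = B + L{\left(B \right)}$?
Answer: $\frac{7 \sqrt{286}}{2} \approx 59.19$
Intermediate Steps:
$L{\left(R \right)} = - \frac{1}{2}$ ($L{\left(R \right)} = \frac{1}{-2} = - \frac{1}{2}$)
$q{\left(B \right)} = - \frac{1}{2} + B$ ($q{\left(B \right)} = B - \frac{1}{2} = - \frac{1}{2} + B$)
$r = 3465$ ($r = 81 + \left(-6\right)^{2} \cdot 94 = 81 + 36 \cdot 94 = 81 + 3384 = 3465$)
$\sqrt{q{\left(39 \right)} + r} = \sqrt{\left(- \frac{1}{2} + 39\right) + 3465} = \sqrt{\frac{77}{2} + 3465} = \sqrt{\frac{7007}{2}} = \frac{7 \sqrt{286}}{2}$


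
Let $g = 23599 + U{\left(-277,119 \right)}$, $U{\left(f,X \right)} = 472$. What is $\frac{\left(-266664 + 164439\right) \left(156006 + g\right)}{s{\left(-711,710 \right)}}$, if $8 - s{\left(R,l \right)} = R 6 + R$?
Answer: $- \frac{3681674265}{997} \approx -3.6928 \cdot 10^{6}$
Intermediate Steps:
$g = 24071$ ($g = 23599 + 472 = 24071$)
$s{\left(R,l \right)} = 8 - 7 R$ ($s{\left(R,l \right)} = 8 - \left(R 6 + R\right) = 8 - \left(6 R + R\right) = 8 - 7 R$)
$\frac{\left(-266664 + 164439\right) \left(156006 + g\right)}{s{\left(-711,710 \right)}} = \frac{\left(-266664 + 164439\right) \left(156006 + 24071\right)}{8 - -4977} = \frac{\left(-102225\right) 180077}{8 + 4977} = - \frac{18408371325}{4985} = \left(-18408371325\right) \frac{1}{4985} = - \frac{3681674265}{997}$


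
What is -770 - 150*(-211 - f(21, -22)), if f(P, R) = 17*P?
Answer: 84430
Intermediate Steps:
-770 - 150*(-211 - f(21, -22)) = -770 - 150*(-211 - 17*21) = -770 - 150*(-211 - 1*357) = -770 - 150*(-211 - 357) = -770 - 150*(-568) = -770 + 85200 = 84430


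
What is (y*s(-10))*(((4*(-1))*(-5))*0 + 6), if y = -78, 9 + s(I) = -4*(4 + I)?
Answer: -7020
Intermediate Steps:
s(I) = -25 - 4*I (s(I) = -9 - 4*(4 + I) = -9 + (-16 - 4*I) = -25 - 4*I)
(y*s(-10))*(((4*(-1))*(-5))*0 + 6) = (-78*(-25 - 4*(-10)))*(((4*(-1))*(-5))*0 + 6) = (-78*(-25 + 40))*(-4*(-5)*0 + 6) = (-78*15)*(20*0 + 6) = -1170*(0 + 6) = -1170*6 = -7020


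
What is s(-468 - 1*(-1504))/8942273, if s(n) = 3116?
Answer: 3116/8942273 ≈ 0.00034846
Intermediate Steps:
s(-468 - 1*(-1504))/8942273 = 3116/8942273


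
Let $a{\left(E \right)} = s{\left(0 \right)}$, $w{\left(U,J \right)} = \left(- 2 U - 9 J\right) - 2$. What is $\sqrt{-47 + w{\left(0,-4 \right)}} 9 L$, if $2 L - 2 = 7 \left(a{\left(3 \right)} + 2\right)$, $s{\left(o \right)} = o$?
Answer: $72 i \sqrt{13} \approx 259.6 i$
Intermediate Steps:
$w{\left(U,J \right)} = -2 - 9 J - 2 U$ ($w{\left(U,J \right)} = \left(- 9 J - 2 U\right) - 2 = -2 - 9 J - 2 U$)
$a{\left(E \right)} = 0$
$L = 8$ ($L = 1 + \frac{7 \left(0 + 2\right)}{2} = 1 + \frac{7 \cdot 2}{2} = 1 + \frac{1}{2} \cdot 14 = 1 + 7 = 8$)
$\sqrt{-47 + w{\left(0,-4 \right)}} 9 L = \sqrt{-47 - -34} \cdot 9 \cdot 8 = \sqrt{-47 + \left(-2 + 36 + 0\right)} 9 \cdot 8 = \sqrt{-47 + 34} \cdot 9 \cdot 8 = \sqrt{-13} \cdot 9 \cdot 8 = i \sqrt{13} \cdot 9 \cdot 8 = 9 i \sqrt{13} \cdot 8 = 72 i \sqrt{13}$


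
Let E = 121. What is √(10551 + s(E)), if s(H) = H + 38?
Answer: 3*√1190 ≈ 103.49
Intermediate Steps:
s(H) = 38 + H
√(10551 + s(E)) = √(10551 + (38 + 121)) = √(10551 + 159) = √10710 = 3*√1190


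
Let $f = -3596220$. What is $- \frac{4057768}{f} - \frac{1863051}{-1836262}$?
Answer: $\frac{3537766612609}{1650900532410} \approx 2.1429$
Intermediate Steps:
$- \frac{4057768}{f} - \frac{1863051}{-1836262} = - \frac{4057768}{-3596220} - \frac{1863051}{-1836262} = \left(-4057768\right) \left(- \frac{1}{3596220}\right) - - \frac{1863051}{1836262} = \frac{1014442}{899055} + \frac{1863051}{1836262} = \frac{3537766612609}{1650900532410}$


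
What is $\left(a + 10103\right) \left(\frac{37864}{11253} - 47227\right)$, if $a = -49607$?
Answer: $\frac{6997574842256}{3751} \approx 1.8655 \cdot 10^{9}$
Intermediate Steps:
$\left(a + 10103\right) \left(\frac{37864}{11253} - 47227\right) = \left(-49607 + 10103\right) \left(\frac{37864}{11253} - 47227\right) = - 39504 \left(37864 \cdot \frac{1}{11253} - 47227\right) = - 39504 \left(\frac{37864}{11253} - 47227\right) = \left(-39504\right) \left(- \frac{531407567}{11253}\right) = \frac{6997574842256}{3751}$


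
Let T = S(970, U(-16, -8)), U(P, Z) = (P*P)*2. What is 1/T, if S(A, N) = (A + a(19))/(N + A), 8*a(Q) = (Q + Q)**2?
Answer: 76/59 ≈ 1.2881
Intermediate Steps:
U(P, Z) = 2*P**2 (U(P, Z) = P**2*2 = 2*P**2)
a(Q) = Q**2/2 (a(Q) = (Q + Q)**2/8 = (2*Q)**2/8 = (4*Q**2)/8 = Q**2/2)
S(A, N) = (361/2 + A)/(A + N) (S(A, N) = (A + (1/2)*19**2)/(N + A) = (A + (1/2)*361)/(A + N) = (A + 361/2)/(A + N) = (361/2 + A)/(A + N))
T = 59/76 (T = (361/2 + 970)/(970 + 2*(-16)**2) = (2301/2)/(970 + 2*256) = (2301/2)/(970 + 512) = (2301/2)/1482 = (1/1482)*(2301/2) = 59/76 ≈ 0.77632)
1/T = 1/(59/76) = 76/59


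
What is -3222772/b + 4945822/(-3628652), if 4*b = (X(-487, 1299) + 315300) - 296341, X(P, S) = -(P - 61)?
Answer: -23436875201565/35392057282 ≈ -662.21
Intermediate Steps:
X(P, S) = 61 - P (X(P, S) = -(-61 + P) = 61 - P)
b = 19507/4 (b = (((61 - 1*(-487)) + 315300) - 296341)/4 = (((61 + 487) + 315300) - 296341)/4 = ((548 + 315300) - 296341)/4 = (315848 - 296341)/4 = (¼)*19507 = 19507/4 ≈ 4876.8)
-3222772/b + 4945822/(-3628652) = -3222772/19507/4 + 4945822/(-3628652) = -3222772*4/19507 + 4945822*(-1/3628652) = -12891088/19507 - 2472911/1814326 = -23436875201565/35392057282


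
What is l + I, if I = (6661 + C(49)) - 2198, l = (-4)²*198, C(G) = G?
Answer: 7680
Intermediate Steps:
l = 3168 (l = 16*198 = 3168)
I = 4512 (I = (6661 + 49) - 2198 = 6710 - 2198 = 4512)
l + I = 3168 + 4512 = 7680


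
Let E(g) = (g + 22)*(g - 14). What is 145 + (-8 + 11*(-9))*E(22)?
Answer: -37519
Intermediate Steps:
E(g) = (-14 + g)*(22 + g) (E(g) = (22 + g)*(-14 + g) = (-14 + g)*(22 + g))
145 + (-8 + 11*(-9))*E(22) = 145 + (-8 + 11*(-9))*(-308 + 22² + 8*22) = 145 + (-8 - 99)*(-308 + 484 + 176) = 145 - 107*352 = 145 - 37664 = -37519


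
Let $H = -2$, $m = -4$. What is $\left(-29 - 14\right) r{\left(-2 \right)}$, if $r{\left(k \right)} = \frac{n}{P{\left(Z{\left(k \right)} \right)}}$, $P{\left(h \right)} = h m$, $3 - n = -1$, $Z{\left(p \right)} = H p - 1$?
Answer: $\frac{43}{3} \approx 14.333$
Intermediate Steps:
$Z{\left(p \right)} = -1 - 2 p$ ($Z{\left(p \right)} = - 2 p - 1 = -1 - 2 p$)
$n = 4$ ($n = 3 - -1 = 3 + 1 = 4$)
$P{\left(h \right)} = - 4 h$ ($P{\left(h \right)} = h \left(-4\right) = - 4 h$)
$r{\left(k \right)} = \frac{4}{4 + 8 k}$ ($r{\left(k \right)} = \frac{4}{\left(-4\right) \left(-1 - 2 k\right)} = \frac{4}{4 + 8 k}$)
$\left(-29 - 14\right) r{\left(-2 \right)} = \frac{-29 - 14}{1 + 2 \left(-2\right)} = - \frac{43}{1 - 4} = - \frac{43}{-3} = \left(-43\right) \left(- \frac{1}{3}\right) = \frac{43}{3}$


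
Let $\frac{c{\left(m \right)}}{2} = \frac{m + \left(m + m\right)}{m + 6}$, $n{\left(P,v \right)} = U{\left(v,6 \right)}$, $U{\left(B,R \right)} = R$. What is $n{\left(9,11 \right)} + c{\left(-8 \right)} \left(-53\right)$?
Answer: $-1266$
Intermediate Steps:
$n{\left(P,v \right)} = 6$
$c{\left(m \right)} = \frac{6 m}{6 + m}$ ($c{\left(m \right)} = 2 \frac{m + \left(m + m\right)}{m + 6} = 2 \frac{m + 2 m}{6 + m} = 2 \frac{3 m}{6 + m} = \frac{6 m}{6 + m}$)
$n{\left(9,11 \right)} + c{\left(-8 \right)} \left(-53\right) = 6 + 6 \left(-8\right) \frac{1}{6 - 8} \left(-53\right) = 6 + 6 \left(-8\right) \frac{1}{-2} \left(-53\right) = 6 + 6 \left(-8\right) \left(- \frac{1}{2}\right) \left(-53\right) = 6 + 24 \left(-53\right) = 6 - 1272 = -1266$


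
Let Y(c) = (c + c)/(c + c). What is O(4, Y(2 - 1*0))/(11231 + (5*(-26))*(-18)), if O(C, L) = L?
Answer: 1/13571 ≈ 7.3686e-5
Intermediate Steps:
Y(c) = 1 (Y(c) = (2*c)/((2*c)) = (2*c)*(1/(2*c)) = 1)
O(4, Y(2 - 1*0))/(11231 + (5*(-26))*(-18)) = 1/(11231 + (5*(-26))*(-18)) = 1/(11231 - 130*(-18)) = 1/(11231 + 2340) = 1/13571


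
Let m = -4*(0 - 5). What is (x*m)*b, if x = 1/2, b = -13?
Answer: -130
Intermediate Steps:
m = 20 (m = -4*(-5) = 20)
x = ½ (x = 1*(½) = ½ ≈ 0.50000)
(x*m)*b = ((½)*20)*(-13) = 10*(-13) = -130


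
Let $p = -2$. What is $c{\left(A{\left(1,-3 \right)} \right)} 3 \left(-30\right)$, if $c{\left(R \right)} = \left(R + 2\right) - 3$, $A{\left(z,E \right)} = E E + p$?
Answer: $-540$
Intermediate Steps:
$A{\left(z,E \right)} = -2 + E^{2}$ ($A{\left(z,E \right)} = E E - 2 = E^{2} - 2 = -2 + E^{2}$)
$c{\left(R \right)} = -1 + R$ ($c{\left(R \right)} = \left(2 + R\right) - 3 = -1 + R$)
$c{\left(A{\left(1,-3 \right)} \right)} 3 \left(-30\right) = \left(-1 - \left(2 - \left(-3\right)^{2}\right)\right) 3 \left(-30\right) = \left(-1 + \left(-2 + 9\right)\right) 3 \left(-30\right) = \left(-1 + 7\right) 3 \left(-30\right) = 6 \cdot 3 \left(-30\right) = 18 \left(-30\right) = -540$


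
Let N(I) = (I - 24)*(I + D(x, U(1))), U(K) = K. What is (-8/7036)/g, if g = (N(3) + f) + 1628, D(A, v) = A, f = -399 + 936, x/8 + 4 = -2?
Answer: -1/2735245 ≈ -3.6560e-7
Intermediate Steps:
x = -48 (x = -32 + 8*(-2) = -32 - 16 = -48)
f = 537
N(I) = (-48 + I)*(-24 + I) (N(I) = (I - 24)*(I - 48) = (-24 + I)*(-48 + I) = (-48 + I)*(-24 + I))
g = 3110 (g = ((1152 + 3**2 - 72*3) + 537) + 1628 = ((1152 + 9 - 216) + 537) + 1628 = (945 + 537) + 1628 = 1482 + 1628 = 3110)
(-8/7036)/g = -8/7036/3110 = -8*1/7036*(1/3110) = -2/1759*1/3110 = -1/2735245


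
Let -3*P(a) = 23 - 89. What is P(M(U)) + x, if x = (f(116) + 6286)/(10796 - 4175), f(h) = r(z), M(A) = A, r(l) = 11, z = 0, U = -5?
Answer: 50653/2207 ≈ 22.951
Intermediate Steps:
f(h) = 11
P(a) = 22 (P(a) = -(23 - 89)/3 = -1/3*(-66) = 22)
x = 2099/2207 (x = (11 + 6286)/(10796 - 4175) = 6297/6621 = 6297*(1/6621) = 2099/2207 ≈ 0.95107)
P(M(U)) + x = 22 + 2099/2207 = 50653/2207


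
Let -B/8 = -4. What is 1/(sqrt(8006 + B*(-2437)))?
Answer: -I*sqrt(69978)/69978 ≈ -0.0037802*I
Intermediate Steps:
B = 32 (B = -8*(-4) = 32)
1/(sqrt(8006 + B*(-2437))) = 1/(sqrt(8006 + 32*(-2437))) = 1/(sqrt(8006 - 77984)) = 1/(sqrt(-69978)) = 1/(I*sqrt(69978)) = -I*sqrt(69978)/69978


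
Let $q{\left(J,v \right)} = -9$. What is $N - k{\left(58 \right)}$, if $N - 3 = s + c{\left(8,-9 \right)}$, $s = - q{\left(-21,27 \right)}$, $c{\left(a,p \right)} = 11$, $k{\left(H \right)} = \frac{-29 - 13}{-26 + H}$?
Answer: $\frac{389}{16} \approx 24.313$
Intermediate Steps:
$k{\left(H \right)} = - \frac{42}{-26 + H}$
$s = 9$ ($s = \left(-1\right) \left(-9\right) = 9$)
$N = 23$ ($N = 3 + \left(9 + 11\right) = 3 + 20 = 23$)
$N - k{\left(58 \right)} = 23 - - \frac{42}{-26 + 58} = 23 - - \frac{42}{32} = 23 - \left(-42\right) \frac{1}{32} = 23 - - \frac{21}{16} = 23 + \frac{21}{16} = \frac{389}{16}$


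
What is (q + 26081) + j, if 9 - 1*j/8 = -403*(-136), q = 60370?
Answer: -351941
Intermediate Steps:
j = -438392 (j = 72 - (-3224)*(-136) = 72 - 8*54808 = 72 - 438464 = -438392)
(q + 26081) + j = (60370 + 26081) - 438392 = 86451 - 438392 = -351941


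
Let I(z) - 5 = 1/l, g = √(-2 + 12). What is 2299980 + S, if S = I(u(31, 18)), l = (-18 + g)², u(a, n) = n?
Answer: 113384660697/49298 + 9*√10/24649 ≈ 2.3000e+6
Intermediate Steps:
g = √10 ≈ 3.1623
l = (-18 + √10)² ≈ 220.16
I(z) = 5 + (18 - √10)⁻² (I(z) = 5 + 1/((18 - √10)²) = 5 + (18 - √10)⁻²)
S = 246657/49298 + 9*√10/24649 ≈ 5.0045
2299980 + S = 2299980 + (246657/49298 + 9*√10/24649) = 113384660697/49298 + 9*√10/24649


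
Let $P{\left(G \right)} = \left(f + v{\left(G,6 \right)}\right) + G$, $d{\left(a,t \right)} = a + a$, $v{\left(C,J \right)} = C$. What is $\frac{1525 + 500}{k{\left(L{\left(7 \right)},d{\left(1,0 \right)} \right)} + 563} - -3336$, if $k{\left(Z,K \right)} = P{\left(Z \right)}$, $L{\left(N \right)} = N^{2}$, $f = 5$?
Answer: $\frac{247089}{74} \approx 3339.0$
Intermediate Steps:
$d{\left(a,t \right)} = 2 a$
$P{\left(G \right)} = 5 + 2 G$ ($P{\left(G \right)} = \left(5 + G\right) + G = 5 + 2 G$)
$k{\left(Z,K \right)} = 5 + 2 Z$
$\frac{1525 + 500}{k{\left(L{\left(7 \right)},d{\left(1,0 \right)} \right)} + 563} - -3336 = \frac{1525 + 500}{\left(5 + 2 \cdot 7^{2}\right) + 563} - -3336 = \frac{2025}{\left(5 + 2 \cdot 49\right) + 563} + 3336 = \frac{2025}{\left(5 + 98\right) + 563} + 3336 = \frac{2025}{103 + 563} + 3336 = \frac{2025}{666} + 3336 = 2025 \cdot \frac{1}{666} + 3336 = \frac{225}{74} + 3336 = \frac{247089}{74}$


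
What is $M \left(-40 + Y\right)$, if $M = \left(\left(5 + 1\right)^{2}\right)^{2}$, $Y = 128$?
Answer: $114048$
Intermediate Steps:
$M = 1296$ ($M = \left(6^{2}\right)^{2} = 36^{2} = 1296$)
$M \left(-40 + Y\right) = 1296 \left(-40 + 128\right) = 1296 \cdot 88 = 114048$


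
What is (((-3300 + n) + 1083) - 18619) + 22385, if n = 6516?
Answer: 8065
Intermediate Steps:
(((-3300 + n) + 1083) - 18619) + 22385 = (((-3300 + 6516) + 1083) - 18619) + 22385 = ((3216 + 1083) - 18619) + 22385 = (4299 - 18619) + 22385 = -14320 + 22385 = 8065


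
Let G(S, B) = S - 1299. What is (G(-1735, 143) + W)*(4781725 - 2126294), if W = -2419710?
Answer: -6433429522664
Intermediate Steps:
G(S, B) = -1299 + S
(G(-1735, 143) + W)*(4781725 - 2126294) = ((-1299 - 1735) - 2419710)*(4781725 - 2126294) = (-3034 - 2419710)*2655431 = -2422744*2655431 = -6433429522664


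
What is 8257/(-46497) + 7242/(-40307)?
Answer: -39385069/110244387 ≈ -0.35725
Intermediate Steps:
8257/(-46497) + 7242/(-40307) = 8257*(-1/46497) + 7242*(-1/40307) = -8257/46497 - 426/2371 = -39385069/110244387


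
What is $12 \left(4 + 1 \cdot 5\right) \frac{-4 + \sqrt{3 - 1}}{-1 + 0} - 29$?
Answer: $403 - 108 \sqrt{2} \approx 250.26$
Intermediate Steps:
$12 \left(4 + 1 \cdot 5\right) \frac{-4 + \sqrt{3 - 1}}{-1 + 0} - 29 = 12 \left(4 + 5\right) \frac{-4 + \sqrt{2}}{-1} - 29 = 12 \cdot 9 \left(-4 + \sqrt{2}\right) \left(-1\right) - 29 = 12 \cdot 9 \left(4 - \sqrt{2}\right) - 29 = 12 \left(36 - 9 \sqrt{2}\right) - 29 = \left(432 - 108 \sqrt{2}\right) - 29 = 403 - 108 \sqrt{2}$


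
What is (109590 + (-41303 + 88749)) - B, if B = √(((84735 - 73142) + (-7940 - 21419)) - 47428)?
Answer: 157036 - I*√65194 ≈ 1.5704e+5 - 255.33*I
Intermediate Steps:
B = I*√65194 (B = √((11593 - 29359) - 47428) = √(-17766 - 47428) = √(-65194) = I*√65194 ≈ 255.33*I)
(109590 + (-41303 + 88749)) - B = (109590 + (-41303 + 88749)) - I*√65194 = (109590 + 47446) - I*√65194 = 157036 - I*√65194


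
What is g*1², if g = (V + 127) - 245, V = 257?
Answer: 139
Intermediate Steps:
g = 139 (g = (257 + 127) - 245 = 384 - 245 = 139)
g*1² = 139*1² = 139*1 = 139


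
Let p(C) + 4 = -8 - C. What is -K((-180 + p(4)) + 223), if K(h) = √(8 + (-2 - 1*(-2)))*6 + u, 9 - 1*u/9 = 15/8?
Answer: -513/8 - 12*√2 ≈ -81.096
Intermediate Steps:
p(C) = -12 - C (p(C) = -4 + (-8 - C) = -12 - C)
u = 513/8 (u = 81 - 135/8 = 513/8 ≈ 64.125)
K(h) = 513/8 + 12*√2 (K(h) = √(8 + (-2 - 1*(-2)))*6 + 513/8 = √(8 + (-2 + 2))*6 + 513/8 = √(8 + 0)*6 + 513/8 = √8*6 + 513/8 = (2*√2)*6 + 513/8 = 12*√2 + 513/8 = 513/8 + 12*√2)
-K((-180 + p(4)) + 223) = -(513/8 + 12*√2) = -513/8 - 12*√2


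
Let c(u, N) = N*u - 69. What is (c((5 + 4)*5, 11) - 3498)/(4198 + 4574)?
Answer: -256/731 ≈ -0.35021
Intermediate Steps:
c(u, N) = -69 + N*u
(c((5 + 4)*5, 11) - 3498)/(4198 + 4574) = ((-69 + 11*((5 + 4)*5)) - 3498)/(4198 + 4574) = ((-69 + 11*(9*5)) - 3498)/8772 = ((-69 + 11*45) - 3498)*(1/8772) = ((-69 + 495) - 3498)*(1/8772) = (426 - 3498)*(1/8772) = -3072*1/8772 = -256/731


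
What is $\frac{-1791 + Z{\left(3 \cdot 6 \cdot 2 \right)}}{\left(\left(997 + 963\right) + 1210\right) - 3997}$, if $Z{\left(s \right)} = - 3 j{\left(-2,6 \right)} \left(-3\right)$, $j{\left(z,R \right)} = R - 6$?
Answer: $\frac{1791}{827} \approx 2.1657$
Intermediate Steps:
$j{\left(z,R \right)} = -6 + R$ ($j{\left(z,R \right)} = R - 6 = -6 + R$)
$Z{\left(s \right)} = 0$ ($Z{\left(s \right)} = - 3 \left(-6 + 6\right) \left(-3\right) = \left(-3\right) 0 \left(-3\right) = 0 \left(-3\right) = 0$)
$\frac{-1791 + Z{\left(3 \cdot 6 \cdot 2 \right)}}{\left(\left(997 + 963\right) + 1210\right) - 3997} = \frac{-1791 + 0}{\left(\left(997 + 963\right) + 1210\right) - 3997} = - \frac{1791}{\left(1960 + 1210\right) - 3997} = - \frac{1791}{3170 - 3997} = - \frac{1791}{-827} = \left(-1791\right) \left(- \frac{1}{827}\right) = \frac{1791}{827}$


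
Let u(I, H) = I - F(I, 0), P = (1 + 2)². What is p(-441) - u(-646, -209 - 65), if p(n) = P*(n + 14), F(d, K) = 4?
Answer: -3193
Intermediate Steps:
P = 9 (P = 3² = 9)
u(I, H) = -4 + I (u(I, H) = I - 1*4 = I - 4 = -4 + I)
p(n) = 126 + 9*n (p(n) = 9*(n + 14) = 9*(14 + n) = 126 + 9*n)
p(-441) - u(-646, -209 - 65) = (126 + 9*(-441)) - (-4 - 646) = (126 - 3969) - 1*(-650) = -3843 + 650 = -3193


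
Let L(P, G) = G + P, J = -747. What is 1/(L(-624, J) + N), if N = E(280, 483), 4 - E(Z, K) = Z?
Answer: -1/1647 ≈ -0.00060716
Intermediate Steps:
E(Z, K) = 4 - Z
N = -276 (N = 4 - 1*280 = 4 - 280 = -276)
1/(L(-624, J) + N) = 1/((-747 - 624) - 276) = 1/(-1371 - 276) = 1/(-1647) = -1/1647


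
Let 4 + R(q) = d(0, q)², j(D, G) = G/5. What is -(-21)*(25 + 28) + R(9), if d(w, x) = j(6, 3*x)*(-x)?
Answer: 86774/25 ≈ 3471.0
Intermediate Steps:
j(D, G) = G/5 (j(D, G) = G*(⅕) = G/5)
d(w, x) = -3*x²/5 (d(w, x) = ((3*x)/5)*(-x) = (3*x/5)*(-x) = -3*x²/5)
R(q) = -4 + 9*q⁴/25 (R(q) = -4 + (-3*q²/5)² = -4 + 9*q⁴/25)
-(-21)*(25 + 28) + R(9) = -(-21)*(25 + 28) + (-4 + (9/25)*9⁴) = -(-21)*53 + (-4 + (9/25)*6561) = -21*(-53) + (-4 + 59049/25) = 1113 + 58949/25 = 86774/25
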